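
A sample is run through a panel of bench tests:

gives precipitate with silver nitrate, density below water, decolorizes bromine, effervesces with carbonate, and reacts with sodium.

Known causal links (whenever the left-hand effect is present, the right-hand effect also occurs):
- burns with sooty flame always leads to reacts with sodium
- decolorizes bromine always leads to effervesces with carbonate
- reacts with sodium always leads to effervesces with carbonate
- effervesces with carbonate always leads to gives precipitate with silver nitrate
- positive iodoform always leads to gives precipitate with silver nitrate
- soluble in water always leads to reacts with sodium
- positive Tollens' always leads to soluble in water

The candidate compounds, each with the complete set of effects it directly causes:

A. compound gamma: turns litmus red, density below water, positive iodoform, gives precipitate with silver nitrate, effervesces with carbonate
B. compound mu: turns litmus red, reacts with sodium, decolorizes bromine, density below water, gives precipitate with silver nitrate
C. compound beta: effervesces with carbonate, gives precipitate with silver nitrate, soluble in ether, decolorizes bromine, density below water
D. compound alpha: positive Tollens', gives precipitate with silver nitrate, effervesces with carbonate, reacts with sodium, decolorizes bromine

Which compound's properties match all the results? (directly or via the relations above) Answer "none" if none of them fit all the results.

Testing each hypothesis:
(A) compound gamma — gives precipitate with silver nitrate yes; density below water yes; decolorizes bromine NO; effervesces with carbonate yes; reacts with sodium NO
(B) compound mu — accounts for every observation (effervesces with carbonate via reacts with sodium → effervesces with carbonate)
(C) compound beta — gives precipitate with silver nitrate yes; density below water yes; decolorizes bromine yes; effervesces with carbonate yes; reacts with sodium NO
(D) compound alpha — gives precipitate with silver nitrate yes; density below water NO; decolorizes bromine yes; effervesces with carbonate yes; reacts with sodium yes
Only (B) is consistent with every observation.

B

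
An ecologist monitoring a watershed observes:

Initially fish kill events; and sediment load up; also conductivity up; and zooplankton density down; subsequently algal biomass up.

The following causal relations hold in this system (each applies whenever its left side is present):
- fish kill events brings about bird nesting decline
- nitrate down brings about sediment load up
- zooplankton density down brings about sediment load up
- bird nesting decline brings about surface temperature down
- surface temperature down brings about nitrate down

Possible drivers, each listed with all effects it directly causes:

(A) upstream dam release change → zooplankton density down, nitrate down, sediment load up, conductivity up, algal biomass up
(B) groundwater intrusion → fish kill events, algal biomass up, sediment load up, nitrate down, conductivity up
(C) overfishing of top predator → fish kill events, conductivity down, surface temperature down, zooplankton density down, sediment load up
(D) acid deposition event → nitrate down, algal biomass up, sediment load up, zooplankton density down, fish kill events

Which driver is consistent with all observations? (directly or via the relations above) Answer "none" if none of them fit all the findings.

none

Checking each candidate against the observations:
(A) upstream dam release change — fish kill events -; sediment load up +; conductivity up +; zooplankton density down +; algal biomass up +
(B) groundwater intrusion — does not account for zooplankton density down
(C) overfishing of top predator — fish kill events +; sediment load up +; conductivity up -; zooplankton density down +; algal biomass up -
(D) acid deposition event — fish kill events +; sediment load up +; conductivity up -; zooplankton density down +; algal biomass up +
None of the listed candidates fits everything.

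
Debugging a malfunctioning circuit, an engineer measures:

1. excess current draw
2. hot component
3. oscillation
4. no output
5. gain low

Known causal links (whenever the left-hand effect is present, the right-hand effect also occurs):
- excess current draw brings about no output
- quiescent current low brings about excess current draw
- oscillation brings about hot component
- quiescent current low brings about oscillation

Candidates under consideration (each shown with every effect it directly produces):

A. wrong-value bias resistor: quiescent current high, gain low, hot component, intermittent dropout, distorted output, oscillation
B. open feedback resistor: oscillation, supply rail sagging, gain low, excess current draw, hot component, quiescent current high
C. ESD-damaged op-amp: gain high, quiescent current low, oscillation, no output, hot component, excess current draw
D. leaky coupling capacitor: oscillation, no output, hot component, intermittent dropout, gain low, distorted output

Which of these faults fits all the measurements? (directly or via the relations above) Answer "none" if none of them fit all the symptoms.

B

Checking each candidate against the observations:
(A) wrong-value bias resistor — excess current draw -; hot component +; oscillation +; no output -; gain low +
(B) open feedback resistor — accounts for every observation (no output via excess current draw → no output)
(C) ESD-damaged op-amp — fails on gain low (predicts gain high, not gain low)
(D) leaky coupling capacitor — excess current draw -; hot component +; oscillation +; no output +; gain low +
Only (B) is consistent with every observation.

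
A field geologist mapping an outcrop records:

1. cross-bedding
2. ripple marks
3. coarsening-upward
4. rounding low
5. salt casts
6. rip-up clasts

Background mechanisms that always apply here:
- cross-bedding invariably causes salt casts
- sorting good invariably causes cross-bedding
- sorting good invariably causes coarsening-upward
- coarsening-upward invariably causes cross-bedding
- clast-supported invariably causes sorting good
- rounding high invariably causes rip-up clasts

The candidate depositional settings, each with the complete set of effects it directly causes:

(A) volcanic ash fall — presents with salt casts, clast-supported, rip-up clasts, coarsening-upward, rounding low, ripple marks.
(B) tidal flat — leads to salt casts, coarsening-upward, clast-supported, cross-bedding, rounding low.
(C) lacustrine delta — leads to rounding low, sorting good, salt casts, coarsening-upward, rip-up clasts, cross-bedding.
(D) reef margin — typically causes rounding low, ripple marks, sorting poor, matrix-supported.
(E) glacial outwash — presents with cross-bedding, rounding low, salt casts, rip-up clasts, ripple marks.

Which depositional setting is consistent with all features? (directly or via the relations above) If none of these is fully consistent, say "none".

A

Testing each hypothesis:
(A) volcanic ash fall — accounts for every observation (cross-bedding through coarsening-upward → cross-bedding)
(B) tidal flat — cross-bedding ✓; ripple marks ✗; coarsening-upward ✓; rounding low ✓; salt casts ✓; rip-up clasts ✗
(C) lacustrine delta — does not account for ripple marks
(D) reef margin — does not account for cross-bedding, coarsening-upward, salt casts, rip-up clasts
(E) glacial outwash — cross-bedding ✓; ripple marks ✓; coarsening-upward ✗; rounding low ✓; salt casts ✓; rip-up clasts ✓
(A) alone accounts for all the evidence.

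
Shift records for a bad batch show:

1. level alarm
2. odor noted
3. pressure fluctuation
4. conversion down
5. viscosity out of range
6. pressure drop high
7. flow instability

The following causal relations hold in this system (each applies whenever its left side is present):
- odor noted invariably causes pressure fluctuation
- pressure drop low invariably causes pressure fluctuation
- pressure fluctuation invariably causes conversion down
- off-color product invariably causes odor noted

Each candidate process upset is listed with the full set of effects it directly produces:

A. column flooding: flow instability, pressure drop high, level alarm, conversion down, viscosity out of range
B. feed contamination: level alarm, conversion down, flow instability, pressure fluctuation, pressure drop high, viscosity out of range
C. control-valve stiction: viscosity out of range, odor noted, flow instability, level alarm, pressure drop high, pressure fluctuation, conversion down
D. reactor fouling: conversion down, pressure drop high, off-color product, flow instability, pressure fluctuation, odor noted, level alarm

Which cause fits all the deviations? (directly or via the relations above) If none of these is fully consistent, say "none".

Testing each hypothesis:
(A) column flooding — level alarm ✓; odor noted ✗; pressure fluctuation ✗; conversion down ✓; viscosity out of range ✓; pressure drop high ✓; flow instability ✓
(B) feed contamination — level alarm ✓; odor noted ✗; pressure fluctuation ✓; conversion down ✓; viscosity out of range ✓; pressure drop high ✓; flow instability ✓
(C) control-valve stiction — accounts for every observation
(D) reactor fouling — does not account for viscosity out of range
Only (C) is consistent with every observation.

C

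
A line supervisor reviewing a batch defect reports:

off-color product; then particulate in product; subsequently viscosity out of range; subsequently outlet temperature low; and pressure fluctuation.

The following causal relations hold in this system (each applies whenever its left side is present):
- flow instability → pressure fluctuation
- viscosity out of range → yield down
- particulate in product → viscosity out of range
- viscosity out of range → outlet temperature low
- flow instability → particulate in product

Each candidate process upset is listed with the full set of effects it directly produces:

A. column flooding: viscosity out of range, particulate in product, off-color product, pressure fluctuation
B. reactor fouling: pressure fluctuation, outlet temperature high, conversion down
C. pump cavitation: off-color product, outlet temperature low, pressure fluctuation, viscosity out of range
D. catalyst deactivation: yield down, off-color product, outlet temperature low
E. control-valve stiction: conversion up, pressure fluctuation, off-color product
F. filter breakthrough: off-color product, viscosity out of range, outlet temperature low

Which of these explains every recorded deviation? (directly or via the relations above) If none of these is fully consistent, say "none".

Checking each candidate against the observations:
(A) column flooding — off-color product +; particulate in product +; viscosity out of range +; outlet temperature low + (via viscosity out of range → outlet temperature low); pressure fluctuation +
(B) reactor fouling — fails on off-color product, particulate in product, viscosity out of range, outlet temperature low (predicts outlet temperature high, not outlet temperature low)
(C) pump cavitation — off-color product +; particulate in product -; viscosity out of range +; outlet temperature low +; pressure fluctuation +
(D) catalyst deactivation — does not account for particulate in product, viscosity out of range, pressure fluctuation
(E) control-valve stiction — does not account for particulate in product, viscosity out of range, outlet temperature low
(F) filter breakthrough — does not account for particulate in product, pressure fluctuation
(A) alone accounts for all the evidence.

A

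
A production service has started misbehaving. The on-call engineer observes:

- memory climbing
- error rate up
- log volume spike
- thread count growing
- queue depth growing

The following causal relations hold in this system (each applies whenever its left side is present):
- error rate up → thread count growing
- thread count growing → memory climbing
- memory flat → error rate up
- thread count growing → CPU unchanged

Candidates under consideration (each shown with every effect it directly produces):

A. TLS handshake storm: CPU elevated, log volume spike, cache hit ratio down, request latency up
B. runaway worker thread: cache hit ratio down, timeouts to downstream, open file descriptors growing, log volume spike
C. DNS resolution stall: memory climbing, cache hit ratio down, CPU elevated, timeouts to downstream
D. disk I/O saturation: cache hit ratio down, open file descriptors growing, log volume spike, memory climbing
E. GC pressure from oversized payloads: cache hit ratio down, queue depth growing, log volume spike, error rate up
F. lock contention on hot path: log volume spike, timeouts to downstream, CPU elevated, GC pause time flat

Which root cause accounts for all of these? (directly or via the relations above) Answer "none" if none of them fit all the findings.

For each candidate, compare predicted effects to what was observed:
(A) TLS handshake storm — memory climbing -; error rate up -; log volume spike +; thread count growing -; queue depth growing -
(B) runaway worker thread — does not account for memory climbing, error rate up, thread count growing, queue depth growing
(C) DNS resolution stall — memory climbing +; error rate up -; log volume spike -; thread count growing -; queue depth growing -
(D) disk I/O saturation — memory climbing +; error rate up -; log volume spike +; thread count growing -; queue depth growing -
(E) GC pressure from oversized payloads — accounts for every observation (memory climbing by error rate up → thread count growing → memory climbing)
(F) lock contention on hot path — memory climbing -; error rate up -; log volume spike +; thread count growing -; queue depth growing -
Only (E) is consistent with every observation.

E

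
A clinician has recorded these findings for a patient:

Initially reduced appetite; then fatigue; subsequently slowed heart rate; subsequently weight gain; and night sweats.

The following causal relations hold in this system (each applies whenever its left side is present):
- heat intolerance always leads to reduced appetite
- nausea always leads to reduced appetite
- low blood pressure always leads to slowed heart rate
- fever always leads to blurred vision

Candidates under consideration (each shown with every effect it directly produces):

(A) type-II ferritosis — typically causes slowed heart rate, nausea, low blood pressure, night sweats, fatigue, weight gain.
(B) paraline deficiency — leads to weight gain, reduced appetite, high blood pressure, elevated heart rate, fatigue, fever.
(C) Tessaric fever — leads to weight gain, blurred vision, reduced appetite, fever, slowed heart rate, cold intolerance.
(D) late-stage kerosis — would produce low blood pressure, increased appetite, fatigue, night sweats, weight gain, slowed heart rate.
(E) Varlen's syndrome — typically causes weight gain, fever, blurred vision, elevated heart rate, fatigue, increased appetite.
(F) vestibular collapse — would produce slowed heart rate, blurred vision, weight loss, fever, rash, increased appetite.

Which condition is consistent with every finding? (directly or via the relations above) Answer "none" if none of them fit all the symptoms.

A

Checking each candidate against the observations:
(A) type-II ferritosis — accounts for every observation (reduced appetite via nausea → reduced appetite)
(B) paraline deficiency — reduced appetite match; fatigue match; slowed heart rate miss; weight gain match; night sweats miss
(C) Tessaric fever — reduced appetite match; fatigue miss; slowed heart rate match; weight gain match; night sweats miss
(D) late-stage kerosis — reduced appetite miss; fatigue match; slowed heart rate match; weight gain match; night sweats match
(E) Varlen's syndrome — reduced appetite miss; fatigue match; slowed heart rate miss; weight gain match; night sweats miss
(F) vestibular collapse — reduced appetite miss; fatigue miss; slowed heart rate match; weight gain miss; night sweats miss
(A) alone accounts for all the evidence.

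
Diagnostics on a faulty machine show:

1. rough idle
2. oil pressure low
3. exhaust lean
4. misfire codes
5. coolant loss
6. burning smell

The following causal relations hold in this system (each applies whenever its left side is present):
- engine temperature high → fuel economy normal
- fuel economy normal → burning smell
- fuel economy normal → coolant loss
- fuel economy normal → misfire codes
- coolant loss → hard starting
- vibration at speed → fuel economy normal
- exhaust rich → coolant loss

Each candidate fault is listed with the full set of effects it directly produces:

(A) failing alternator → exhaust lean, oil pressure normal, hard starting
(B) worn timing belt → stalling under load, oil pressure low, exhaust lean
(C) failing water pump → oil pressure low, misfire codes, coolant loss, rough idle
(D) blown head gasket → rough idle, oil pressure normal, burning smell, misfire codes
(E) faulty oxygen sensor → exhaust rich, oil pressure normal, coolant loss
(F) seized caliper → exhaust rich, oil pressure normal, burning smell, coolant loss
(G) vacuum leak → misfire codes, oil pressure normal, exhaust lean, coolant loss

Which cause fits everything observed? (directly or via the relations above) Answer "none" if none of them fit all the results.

Checking each candidate against the observations:
(A) failing alternator — fails on rough idle, oil pressure low, misfire codes, coolant loss, burning smell (predicts oil pressure normal, not oil pressure low)
(B) worn timing belt — does not account for rough idle, misfire codes, coolant loss, burning smell
(C) failing water pump — rough idle match; oil pressure low match; exhaust lean miss; misfire codes match; coolant loss match; burning smell miss
(D) blown head gasket — rough idle match; oil pressure low miss; exhaust lean miss; misfire codes match; coolant loss miss; burning smell match
(E) faulty oxygen sensor — rough idle miss; oil pressure low miss; exhaust lean miss; misfire codes miss; coolant loss match; burning smell miss
(F) seized caliper — rough idle miss; oil pressure low miss; exhaust lean miss; misfire codes miss; coolant loss match; burning smell match
(G) vacuum leak — rough idle miss; oil pressure low miss; exhaust lean match; misfire codes match; coolant loss match; burning smell miss
Every candidate fails on at least one observation.

none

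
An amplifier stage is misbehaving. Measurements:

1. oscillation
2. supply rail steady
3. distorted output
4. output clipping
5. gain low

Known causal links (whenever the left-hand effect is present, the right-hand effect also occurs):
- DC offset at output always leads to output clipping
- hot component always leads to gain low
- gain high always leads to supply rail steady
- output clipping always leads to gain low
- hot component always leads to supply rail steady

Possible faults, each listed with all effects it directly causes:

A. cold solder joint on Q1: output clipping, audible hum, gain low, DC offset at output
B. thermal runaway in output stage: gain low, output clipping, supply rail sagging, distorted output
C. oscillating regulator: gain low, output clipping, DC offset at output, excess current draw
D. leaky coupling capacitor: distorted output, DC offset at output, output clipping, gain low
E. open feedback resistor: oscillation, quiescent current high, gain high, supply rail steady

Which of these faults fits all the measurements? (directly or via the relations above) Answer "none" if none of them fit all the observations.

none

Testing each hypothesis:
(A) cold solder joint on Q1 — does not account for oscillation, supply rail steady, distorted output
(B) thermal runaway in output stage — fails on oscillation, supply rail steady (predicts supply rail sagging, not supply rail steady)
(C) oscillating regulator — oscillation -; supply rail steady -; distorted output -; output clipping +; gain low +
(D) leaky coupling capacitor — oscillation -; supply rail steady -; distorted output +; output clipping +; gain low +
(E) open feedback resistor — oscillation +; supply rail steady +; distorted output -; output clipping -; gain low -
None of the listed candidates fits everything.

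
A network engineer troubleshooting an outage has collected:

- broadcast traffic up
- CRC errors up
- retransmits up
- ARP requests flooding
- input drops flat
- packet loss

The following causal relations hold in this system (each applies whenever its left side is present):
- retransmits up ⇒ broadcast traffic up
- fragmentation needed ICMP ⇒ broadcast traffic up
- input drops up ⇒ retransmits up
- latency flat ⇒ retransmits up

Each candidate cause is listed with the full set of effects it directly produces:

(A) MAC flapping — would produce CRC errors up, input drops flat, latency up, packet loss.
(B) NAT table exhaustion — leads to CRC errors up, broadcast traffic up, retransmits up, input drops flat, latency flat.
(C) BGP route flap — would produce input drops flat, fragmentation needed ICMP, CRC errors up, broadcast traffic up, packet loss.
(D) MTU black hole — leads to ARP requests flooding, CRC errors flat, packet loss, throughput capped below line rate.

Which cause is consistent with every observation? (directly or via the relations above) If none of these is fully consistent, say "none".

none

Per-candidate check:
(A) MAC flapping — does not account for broadcast traffic up, retransmits up, ARP requests flooding
(B) NAT table exhaustion — broadcast traffic up match; CRC errors up match; retransmits up match; ARP requests flooding miss; input drops flat match; packet loss miss
(C) BGP route flap — does not account for retransmits up, ARP requests flooding
(D) MTU black hole — broadcast traffic up miss; CRC errors up miss; retransmits up miss; ARP requests flooding match; input drops flat miss; packet loss match
None of the listed candidates fits everything.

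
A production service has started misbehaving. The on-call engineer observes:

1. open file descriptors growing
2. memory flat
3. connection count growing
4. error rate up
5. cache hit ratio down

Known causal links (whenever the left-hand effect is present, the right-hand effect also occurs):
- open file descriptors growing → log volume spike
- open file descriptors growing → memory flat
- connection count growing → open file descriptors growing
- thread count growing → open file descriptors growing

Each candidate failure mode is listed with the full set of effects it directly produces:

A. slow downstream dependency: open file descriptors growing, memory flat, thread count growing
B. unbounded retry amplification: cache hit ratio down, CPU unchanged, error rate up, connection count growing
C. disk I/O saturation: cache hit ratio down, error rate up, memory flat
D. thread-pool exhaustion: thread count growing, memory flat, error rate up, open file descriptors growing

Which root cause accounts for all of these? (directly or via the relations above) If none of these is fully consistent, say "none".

B

Checking each candidate against the observations:
(A) slow downstream dependency — does not account for connection count growing, error rate up, cache hit ratio down
(B) unbounded retry amplification — open file descriptors growing yes (via connection count growing → open file descriptors growing); memory flat yes (via connection count growing → open file descriptors growing → memory flat); connection count growing yes; error rate up yes; cache hit ratio down yes
(C) disk I/O saturation — does not account for open file descriptors growing, connection count growing
(D) thread-pool exhaustion — open file descriptors growing yes; memory flat yes; connection count growing NO; error rate up yes; cache hit ratio down NO
(B) is the only candidate with no mismatches.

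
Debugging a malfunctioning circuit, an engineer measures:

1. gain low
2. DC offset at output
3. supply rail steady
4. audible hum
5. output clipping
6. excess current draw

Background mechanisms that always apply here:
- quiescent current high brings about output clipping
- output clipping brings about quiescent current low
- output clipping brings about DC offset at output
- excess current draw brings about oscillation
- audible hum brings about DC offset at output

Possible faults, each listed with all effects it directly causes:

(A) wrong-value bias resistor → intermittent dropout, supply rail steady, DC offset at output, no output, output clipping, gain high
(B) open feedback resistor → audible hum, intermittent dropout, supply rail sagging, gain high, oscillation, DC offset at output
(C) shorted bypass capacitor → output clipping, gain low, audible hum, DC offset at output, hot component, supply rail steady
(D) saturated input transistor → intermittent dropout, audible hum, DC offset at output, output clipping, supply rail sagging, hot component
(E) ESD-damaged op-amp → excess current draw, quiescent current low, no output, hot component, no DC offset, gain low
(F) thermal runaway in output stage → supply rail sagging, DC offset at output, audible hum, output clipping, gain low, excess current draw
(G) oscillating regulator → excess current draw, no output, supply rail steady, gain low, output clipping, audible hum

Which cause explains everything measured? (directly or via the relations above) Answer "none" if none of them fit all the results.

G

Checking each candidate against the observations:
(A) wrong-value bias resistor — fails on gain low, audible hum, excess current draw (predicts gain high, not gain low)
(B) open feedback resistor — gain low miss; DC offset at output match; supply rail steady miss; audible hum match; output clipping miss; excess current draw miss
(C) shorted bypass capacitor — gain low match; DC offset at output match; supply rail steady match; audible hum match; output clipping match; excess current draw miss
(D) saturated input transistor — gain low miss; DC offset at output match; supply rail steady miss; audible hum match; output clipping match; excess current draw miss
(E) ESD-damaged op-amp — fails on DC offset at output, supply rail steady, audible hum, output clipping (predicts no DC offset, not DC offset at output)
(F) thermal runaway in output stage — fails on supply rail steady (predicts supply rail sagging, not supply rail steady)
(G) oscillating regulator — gain low match; DC offset at output match (by audible hum → DC offset at output); supply rail steady match; audible hum match; output clipping match; excess current draw match
Only (G) is consistent with every observation.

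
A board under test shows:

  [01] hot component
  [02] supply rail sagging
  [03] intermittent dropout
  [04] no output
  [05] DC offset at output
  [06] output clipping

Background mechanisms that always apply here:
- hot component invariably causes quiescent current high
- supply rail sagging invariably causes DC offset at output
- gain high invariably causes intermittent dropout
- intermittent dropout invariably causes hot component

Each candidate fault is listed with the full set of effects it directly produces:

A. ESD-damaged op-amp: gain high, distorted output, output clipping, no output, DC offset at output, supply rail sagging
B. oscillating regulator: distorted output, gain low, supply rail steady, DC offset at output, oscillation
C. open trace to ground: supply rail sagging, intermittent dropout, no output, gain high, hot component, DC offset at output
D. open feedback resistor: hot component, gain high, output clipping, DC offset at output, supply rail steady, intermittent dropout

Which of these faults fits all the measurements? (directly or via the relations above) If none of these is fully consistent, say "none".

A

Per-candidate check:
(A) ESD-damaged op-amp — hot component + (by gain high → intermittent dropout → hot component); supply rail sagging +; intermittent dropout + (by gain high → intermittent dropout); no output +; DC offset at output +; output clipping +
(B) oscillating regulator — fails on hot component, supply rail sagging, intermittent dropout, no output, output clipping (predicts supply rail steady, not supply rail sagging)
(C) open trace to ground — hot component +; supply rail sagging +; intermittent dropout +; no output +; DC offset at output +; output clipping -
(D) open feedback resistor — fails on supply rail sagging, no output (predicts supply rail steady, not supply rail sagging)
(A) is the only candidate with no mismatches.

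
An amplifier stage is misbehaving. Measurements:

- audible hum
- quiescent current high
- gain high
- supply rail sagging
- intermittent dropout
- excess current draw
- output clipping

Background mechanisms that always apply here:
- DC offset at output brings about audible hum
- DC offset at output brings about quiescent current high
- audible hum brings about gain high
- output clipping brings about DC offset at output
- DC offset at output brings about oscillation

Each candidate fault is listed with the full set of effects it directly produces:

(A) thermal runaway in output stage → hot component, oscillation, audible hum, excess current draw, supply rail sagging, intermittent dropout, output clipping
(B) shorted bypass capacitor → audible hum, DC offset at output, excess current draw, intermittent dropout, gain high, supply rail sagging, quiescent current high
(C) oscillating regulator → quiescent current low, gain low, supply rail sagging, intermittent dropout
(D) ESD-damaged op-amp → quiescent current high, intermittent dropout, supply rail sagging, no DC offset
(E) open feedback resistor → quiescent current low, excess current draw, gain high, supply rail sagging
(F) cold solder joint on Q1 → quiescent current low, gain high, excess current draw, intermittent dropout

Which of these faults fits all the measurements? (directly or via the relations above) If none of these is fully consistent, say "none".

For each candidate, compare predicted effects to what was observed:
(A) thermal runaway in output stage — accounts for every observation (quiescent current high by output clipping → DC offset at output → quiescent current high)
(B) shorted bypass capacitor — audible hum ✓; quiescent current high ✓; gain high ✓; supply rail sagging ✓; intermittent dropout ✓; excess current draw ✓; output clipping ✗
(C) oscillating regulator — audible hum ✗; quiescent current high ✗; gain high ✗; supply rail sagging ✓; intermittent dropout ✓; excess current draw ✗; output clipping ✗
(D) ESD-damaged op-amp — audible hum ✗; quiescent current high ✓; gain high ✗; supply rail sagging ✓; intermittent dropout ✓; excess current draw ✗; output clipping ✗
(E) open feedback resistor — fails on audible hum, quiescent current high, intermittent dropout, output clipping (predicts quiescent current low, not quiescent current high)
(F) cold solder joint on Q1 — fails on audible hum, quiescent current high, supply rail sagging, output clipping (predicts quiescent current low, not quiescent current high)
(A) is the only candidate with no mismatches.

A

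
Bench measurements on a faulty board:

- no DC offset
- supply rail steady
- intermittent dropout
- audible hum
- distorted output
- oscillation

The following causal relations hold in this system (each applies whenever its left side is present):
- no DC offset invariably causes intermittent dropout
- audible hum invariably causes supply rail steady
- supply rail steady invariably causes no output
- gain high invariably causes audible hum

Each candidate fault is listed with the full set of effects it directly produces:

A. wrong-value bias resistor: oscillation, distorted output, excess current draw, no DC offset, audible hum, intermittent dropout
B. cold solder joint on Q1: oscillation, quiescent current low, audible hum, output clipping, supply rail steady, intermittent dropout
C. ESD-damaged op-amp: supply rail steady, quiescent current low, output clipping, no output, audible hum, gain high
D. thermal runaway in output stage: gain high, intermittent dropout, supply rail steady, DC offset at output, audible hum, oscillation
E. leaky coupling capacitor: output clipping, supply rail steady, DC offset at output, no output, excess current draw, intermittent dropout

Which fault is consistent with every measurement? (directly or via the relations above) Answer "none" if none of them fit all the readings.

A

Checking each candidate against the observations:
(A) wrong-value bias resistor — accounts for every observation (supply rail steady through audible hum → supply rail steady)
(B) cold solder joint on Q1 — no DC offset ✗; supply rail steady ✓; intermittent dropout ✓; audible hum ✓; distorted output ✗; oscillation ✓
(C) ESD-damaged op-amp — no DC offset ✗; supply rail steady ✓; intermittent dropout ✗; audible hum ✓; distorted output ✗; oscillation ✗
(D) thermal runaway in output stage — no DC offset ✗; supply rail steady ✓; intermittent dropout ✓; audible hum ✓; distorted output ✗; oscillation ✓
(E) leaky coupling capacitor — no DC offset ✗; supply rail steady ✓; intermittent dropout ✓; audible hum ✗; distorted output ✗; oscillation ✗
(A) is the only candidate with no mismatches.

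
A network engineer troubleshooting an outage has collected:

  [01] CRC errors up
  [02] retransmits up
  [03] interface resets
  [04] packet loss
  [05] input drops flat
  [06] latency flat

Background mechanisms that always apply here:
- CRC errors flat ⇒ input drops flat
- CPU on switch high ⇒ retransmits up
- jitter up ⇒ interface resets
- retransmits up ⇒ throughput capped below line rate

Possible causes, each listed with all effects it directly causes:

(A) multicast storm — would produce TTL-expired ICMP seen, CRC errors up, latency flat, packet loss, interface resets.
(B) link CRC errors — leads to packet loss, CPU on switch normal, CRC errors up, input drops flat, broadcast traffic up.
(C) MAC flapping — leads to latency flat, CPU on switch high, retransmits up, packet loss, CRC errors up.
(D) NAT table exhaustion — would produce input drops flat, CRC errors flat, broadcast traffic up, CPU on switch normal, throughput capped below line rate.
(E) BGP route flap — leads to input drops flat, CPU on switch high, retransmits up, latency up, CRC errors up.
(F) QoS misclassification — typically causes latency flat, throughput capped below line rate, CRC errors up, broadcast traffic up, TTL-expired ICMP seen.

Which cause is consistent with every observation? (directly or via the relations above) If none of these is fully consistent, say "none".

none

Per-candidate check:
(A) multicast storm — CRC errors up yes; retransmits up NO; interface resets yes; packet loss yes; input drops flat NO; latency flat yes
(B) link CRC errors — CRC errors up yes; retransmits up NO; interface resets NO; packet loss yes; input drops flat yes; latency flat NO
(C) MAC flapping — CRC errors up yes; retransmits up yes; interface resets NO; packet loss yes; input drops flat NO; latency flat yes
(D) NAT table exhaustion — CRC errors up NO; retransmits up NO; interface resets NO; packet loss NO; input drops flat yes; latency flat NO
(E) BGP route flap — fails on interface resets, packet loss, latency flat (predicts latency up, not latency flat)
(F) QoS misclassification — does not account for retransmits up, interface resets, packet loss, input drops flat
No candidate is consistent with all observations.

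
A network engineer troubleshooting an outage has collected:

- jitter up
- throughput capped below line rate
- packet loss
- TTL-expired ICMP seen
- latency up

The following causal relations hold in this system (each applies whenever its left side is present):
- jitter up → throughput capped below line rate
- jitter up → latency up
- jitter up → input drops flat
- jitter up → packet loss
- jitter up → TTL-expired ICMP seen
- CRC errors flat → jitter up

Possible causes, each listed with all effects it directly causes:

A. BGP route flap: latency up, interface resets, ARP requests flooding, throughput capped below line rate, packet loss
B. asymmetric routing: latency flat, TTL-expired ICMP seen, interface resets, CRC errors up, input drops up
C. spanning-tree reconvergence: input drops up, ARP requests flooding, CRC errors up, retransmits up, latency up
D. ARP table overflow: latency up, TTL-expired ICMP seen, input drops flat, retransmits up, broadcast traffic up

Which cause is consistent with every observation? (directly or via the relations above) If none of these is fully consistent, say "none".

Testing each hypothesis:
(A) BGP route flap — jitter up -; throughput capped below line rate +; packet loss +; TTL-expired ICMP seen -; latency up +
(B) asymmetric routing — fails on jitter up, throughput capped below line rate, packet loss, latency up (predicts latency flat, not latency up)
(C) spanning-tree reconvergence — jitter up -; throughput capped below line rate -; packet loss -; TTL-expired ICMP seen -; latency up +
(D) ARP table overflow — does not account for jitter up, throughput capped below line rate, packet loss
No candidate is consistent with all observations.

none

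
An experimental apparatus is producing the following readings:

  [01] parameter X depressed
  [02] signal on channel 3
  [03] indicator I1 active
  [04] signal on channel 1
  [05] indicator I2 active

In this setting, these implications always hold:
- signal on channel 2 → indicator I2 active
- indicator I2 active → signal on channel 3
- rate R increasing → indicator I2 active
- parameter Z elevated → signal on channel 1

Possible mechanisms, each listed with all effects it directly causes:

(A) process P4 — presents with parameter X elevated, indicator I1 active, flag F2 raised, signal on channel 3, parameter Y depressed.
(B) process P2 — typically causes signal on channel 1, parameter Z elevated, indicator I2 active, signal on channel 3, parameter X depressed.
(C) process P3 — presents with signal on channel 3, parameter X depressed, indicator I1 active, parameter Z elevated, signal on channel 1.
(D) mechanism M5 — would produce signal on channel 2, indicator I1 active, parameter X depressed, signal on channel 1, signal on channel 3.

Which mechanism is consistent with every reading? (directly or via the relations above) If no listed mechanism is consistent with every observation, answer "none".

Testing each hypothesis:
(A) process P4 — parameter X depressed NO; signal on channel 3 yes; indicator I1 active yes; signal on channel 1 NO; indicator I2 active NO
(B) process P2 — does not account for indicator I1 active
(C) process P3 — does not account for indicator I2 active
(D) mechanism M5 — accounts for every observation (indicator I2 active through signal on channel 2 → indicator I2 active)
(D) alone accounts for all the evidence.

D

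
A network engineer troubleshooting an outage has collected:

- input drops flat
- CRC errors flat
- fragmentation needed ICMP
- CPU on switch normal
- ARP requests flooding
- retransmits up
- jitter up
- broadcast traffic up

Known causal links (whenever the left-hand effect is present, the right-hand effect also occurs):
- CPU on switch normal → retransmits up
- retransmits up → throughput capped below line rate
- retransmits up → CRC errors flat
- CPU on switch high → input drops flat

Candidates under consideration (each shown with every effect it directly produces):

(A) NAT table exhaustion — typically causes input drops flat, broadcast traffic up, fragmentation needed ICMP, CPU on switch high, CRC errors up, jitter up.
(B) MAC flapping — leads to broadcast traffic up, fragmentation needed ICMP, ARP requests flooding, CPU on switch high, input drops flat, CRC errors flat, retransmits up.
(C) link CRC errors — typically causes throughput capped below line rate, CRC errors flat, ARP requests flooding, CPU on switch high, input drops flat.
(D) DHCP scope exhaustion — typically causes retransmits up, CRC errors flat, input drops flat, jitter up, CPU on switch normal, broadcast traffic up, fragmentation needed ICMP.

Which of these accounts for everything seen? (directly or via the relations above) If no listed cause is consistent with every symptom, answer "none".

For each candidate, compare predicted effects to what was observed:
(A) NAT table exhaustion — input drops flat +; CRC errors flat -; fragmentation needed ICMP +; CPU on switch normal -; ARP requests flooding -; retransmits up -; jitter up +; broadcast traffic up +
(B) MAC flapping — fails on CPU on switch normal, jitter up (predicts CPU on switch high, not CPU on switch normal)
(C) link CRC errors — input drops flat +; CRC errors flat +; fragmentation needed ICMP -; CPU on switch normal -; ARP requests flooding +; retransmits up -; jitter up -; broadcast traffic up -
(D) DHCP scope exhaustion — input drops flat +; CRC errors flat +; fragmentation needed ICMP +; CPU on switch normal +; ARP requests flooding -; retransmits up +; jitter up +; broadcast traffic up +
Every candidate fails on at least one observation.

none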